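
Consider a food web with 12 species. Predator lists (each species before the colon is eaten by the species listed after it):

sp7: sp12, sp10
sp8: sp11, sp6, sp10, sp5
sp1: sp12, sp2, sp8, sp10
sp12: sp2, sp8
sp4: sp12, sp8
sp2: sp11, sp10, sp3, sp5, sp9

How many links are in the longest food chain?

3 links

One longest chain: sp4 → sp12 → sp2 → sp11.
It has 4 species and 3 links.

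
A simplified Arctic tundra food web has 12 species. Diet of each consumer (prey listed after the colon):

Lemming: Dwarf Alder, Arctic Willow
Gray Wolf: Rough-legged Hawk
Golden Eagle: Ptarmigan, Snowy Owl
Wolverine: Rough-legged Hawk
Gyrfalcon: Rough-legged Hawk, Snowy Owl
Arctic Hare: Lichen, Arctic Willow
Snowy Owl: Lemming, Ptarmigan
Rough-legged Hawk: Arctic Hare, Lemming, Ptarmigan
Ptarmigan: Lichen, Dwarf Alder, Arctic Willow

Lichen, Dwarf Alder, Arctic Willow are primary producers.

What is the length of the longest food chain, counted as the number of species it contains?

4 species

One longest chain: Lichen → Arctic Hare → Rough-legged Hawk → Wolverine.
It has 4 species and 3 links.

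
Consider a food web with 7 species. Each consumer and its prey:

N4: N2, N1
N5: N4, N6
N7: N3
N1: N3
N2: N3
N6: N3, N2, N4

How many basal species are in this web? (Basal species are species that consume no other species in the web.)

Basal species (no prey listed): N3.
Count: 1.

1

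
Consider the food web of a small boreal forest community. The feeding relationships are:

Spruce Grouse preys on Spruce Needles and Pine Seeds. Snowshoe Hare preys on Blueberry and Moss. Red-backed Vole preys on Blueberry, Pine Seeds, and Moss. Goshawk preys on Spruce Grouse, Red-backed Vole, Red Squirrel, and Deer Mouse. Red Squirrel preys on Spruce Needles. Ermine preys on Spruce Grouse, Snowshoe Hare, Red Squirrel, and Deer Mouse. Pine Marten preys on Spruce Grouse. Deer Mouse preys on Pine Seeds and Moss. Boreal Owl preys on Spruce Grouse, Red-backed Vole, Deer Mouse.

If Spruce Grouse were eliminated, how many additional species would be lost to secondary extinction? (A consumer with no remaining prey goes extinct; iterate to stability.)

Remove Spruce Grouse.
Round 1: Pine Marten (all prey gone) → extinct.
No further losses. Total secondary extinctions: 1.

1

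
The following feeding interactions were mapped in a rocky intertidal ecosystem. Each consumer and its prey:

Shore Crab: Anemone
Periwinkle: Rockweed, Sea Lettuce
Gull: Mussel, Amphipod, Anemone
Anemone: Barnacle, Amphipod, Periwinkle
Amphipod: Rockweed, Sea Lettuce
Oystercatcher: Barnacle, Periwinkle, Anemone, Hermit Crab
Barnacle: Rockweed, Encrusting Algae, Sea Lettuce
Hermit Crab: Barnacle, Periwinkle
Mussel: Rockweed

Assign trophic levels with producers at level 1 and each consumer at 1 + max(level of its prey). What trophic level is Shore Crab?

Trophic level 4

Rockweed is a producer → level 1.
Barnacle eats Rockweed (level 1); other prey at levels: Encrusting Algae 1, Sea Lettuce 1 → level 2.
Anemone eats Barnacle (level 2); other prey at levels: Amphipod 2, Periwinkle 2 → level 3.
Shore Crab eats Anemone → level 4.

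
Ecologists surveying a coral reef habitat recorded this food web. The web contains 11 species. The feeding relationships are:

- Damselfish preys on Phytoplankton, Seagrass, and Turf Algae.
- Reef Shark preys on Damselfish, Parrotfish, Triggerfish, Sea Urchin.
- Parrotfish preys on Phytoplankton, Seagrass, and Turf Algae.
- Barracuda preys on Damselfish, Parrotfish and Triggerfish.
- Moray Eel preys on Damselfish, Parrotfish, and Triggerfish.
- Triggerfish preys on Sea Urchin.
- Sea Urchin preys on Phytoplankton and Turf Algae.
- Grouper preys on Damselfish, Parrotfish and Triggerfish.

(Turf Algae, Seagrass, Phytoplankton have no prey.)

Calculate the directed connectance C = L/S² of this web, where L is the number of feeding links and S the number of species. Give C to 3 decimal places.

C = 0.182

The web has S = 11 species and L = 22 feeding links.
C = L / S² = 22 / 121 = 0.1818 ≈ 0.182.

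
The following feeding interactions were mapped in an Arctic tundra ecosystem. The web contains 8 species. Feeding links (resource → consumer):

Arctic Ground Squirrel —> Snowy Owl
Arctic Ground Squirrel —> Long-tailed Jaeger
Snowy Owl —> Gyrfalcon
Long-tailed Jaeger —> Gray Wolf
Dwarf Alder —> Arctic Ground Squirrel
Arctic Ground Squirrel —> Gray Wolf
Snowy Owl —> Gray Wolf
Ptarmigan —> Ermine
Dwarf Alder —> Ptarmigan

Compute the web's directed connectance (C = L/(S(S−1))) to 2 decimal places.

C = 0.16

The web has S = 8 species and L = 9 feeding links.
C = L / (S(S−1)) = 9 / 56 = 0.1607 ≈ 0.16.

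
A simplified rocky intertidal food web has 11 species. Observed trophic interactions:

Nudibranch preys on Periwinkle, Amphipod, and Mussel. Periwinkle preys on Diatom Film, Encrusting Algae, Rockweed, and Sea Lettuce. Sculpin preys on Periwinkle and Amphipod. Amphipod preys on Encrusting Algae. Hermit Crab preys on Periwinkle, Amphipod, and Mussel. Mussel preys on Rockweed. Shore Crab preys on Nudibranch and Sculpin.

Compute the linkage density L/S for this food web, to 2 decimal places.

There are L = 16 links among S = 11 species.
L/S = 16/11 = 1.4545 ≈ 1.45.

L/S = 1.45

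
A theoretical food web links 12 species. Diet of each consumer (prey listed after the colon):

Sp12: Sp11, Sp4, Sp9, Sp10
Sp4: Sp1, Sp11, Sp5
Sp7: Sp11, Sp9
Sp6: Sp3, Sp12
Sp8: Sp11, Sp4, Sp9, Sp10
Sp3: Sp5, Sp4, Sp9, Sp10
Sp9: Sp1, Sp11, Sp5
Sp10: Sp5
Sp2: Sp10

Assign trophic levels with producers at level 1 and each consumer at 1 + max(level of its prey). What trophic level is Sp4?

Trophic level 2

Sp1 is a producer → level 1.
Sp4 eats Sp1 (level 1); other prey at levels: Sp11 1, Sp5 1 → level 2.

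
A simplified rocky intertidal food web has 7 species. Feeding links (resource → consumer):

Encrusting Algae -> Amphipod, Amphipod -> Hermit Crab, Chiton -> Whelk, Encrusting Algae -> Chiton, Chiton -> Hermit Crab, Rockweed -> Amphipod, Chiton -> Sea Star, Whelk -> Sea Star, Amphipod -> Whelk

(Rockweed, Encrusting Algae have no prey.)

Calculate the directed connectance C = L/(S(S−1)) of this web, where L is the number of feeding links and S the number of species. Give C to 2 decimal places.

The web has S = 7 species and L = 9 feeding links.
C = L / (S(S−1)) = 9 / 42 = 0.2143 ≈ 0.21.

C = 0.21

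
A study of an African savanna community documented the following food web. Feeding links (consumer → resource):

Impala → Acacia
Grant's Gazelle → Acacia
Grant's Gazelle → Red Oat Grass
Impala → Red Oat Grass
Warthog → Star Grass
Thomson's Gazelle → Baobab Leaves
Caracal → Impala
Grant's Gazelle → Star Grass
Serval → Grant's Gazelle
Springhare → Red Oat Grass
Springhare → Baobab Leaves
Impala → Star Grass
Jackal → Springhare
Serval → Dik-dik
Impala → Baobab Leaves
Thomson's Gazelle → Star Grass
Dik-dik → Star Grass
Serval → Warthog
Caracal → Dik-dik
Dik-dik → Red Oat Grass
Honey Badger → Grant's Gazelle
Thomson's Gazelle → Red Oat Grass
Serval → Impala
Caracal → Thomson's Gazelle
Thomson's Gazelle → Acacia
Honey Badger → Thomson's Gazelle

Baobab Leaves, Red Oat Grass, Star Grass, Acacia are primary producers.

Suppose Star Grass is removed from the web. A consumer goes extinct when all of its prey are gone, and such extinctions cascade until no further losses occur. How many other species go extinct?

Remove Star Grass.
Round 1: Warthog (all prey gone) → extinct.
No further losses. Total secondary extinctions: 1.

1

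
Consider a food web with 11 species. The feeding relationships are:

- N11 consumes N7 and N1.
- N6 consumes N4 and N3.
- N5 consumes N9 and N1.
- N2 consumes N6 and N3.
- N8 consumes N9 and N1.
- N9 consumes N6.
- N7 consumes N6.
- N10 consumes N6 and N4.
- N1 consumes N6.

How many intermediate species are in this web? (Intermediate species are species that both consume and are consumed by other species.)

Intermediate species (has both prey and predators): N6, N1, N7, N9.
Count: 4.

4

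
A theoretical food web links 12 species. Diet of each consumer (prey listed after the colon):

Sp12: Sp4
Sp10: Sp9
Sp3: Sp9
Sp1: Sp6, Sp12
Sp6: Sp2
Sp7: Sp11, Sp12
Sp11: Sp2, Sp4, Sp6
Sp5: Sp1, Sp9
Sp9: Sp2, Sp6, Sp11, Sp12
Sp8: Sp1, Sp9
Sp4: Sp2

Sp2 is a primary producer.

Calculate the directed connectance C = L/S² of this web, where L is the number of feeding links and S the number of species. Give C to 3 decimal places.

C = 0.139

The web has S = 12 species and L = 20 feeding links.
C = L / S² = 20 / 144 = 0.1389 ≈ 0.139.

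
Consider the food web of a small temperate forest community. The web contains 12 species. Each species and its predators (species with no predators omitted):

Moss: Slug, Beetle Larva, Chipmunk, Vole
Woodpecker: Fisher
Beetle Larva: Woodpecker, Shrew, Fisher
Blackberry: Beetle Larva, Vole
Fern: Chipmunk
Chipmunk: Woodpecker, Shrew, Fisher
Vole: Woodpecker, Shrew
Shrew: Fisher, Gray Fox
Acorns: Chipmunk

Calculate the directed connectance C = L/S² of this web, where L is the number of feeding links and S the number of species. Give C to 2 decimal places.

C = 0.13

The web has S = 12 species and L = 19 feeding links.
C = L / S² = 19 / 144 = 0.1319 ≈ 0.13.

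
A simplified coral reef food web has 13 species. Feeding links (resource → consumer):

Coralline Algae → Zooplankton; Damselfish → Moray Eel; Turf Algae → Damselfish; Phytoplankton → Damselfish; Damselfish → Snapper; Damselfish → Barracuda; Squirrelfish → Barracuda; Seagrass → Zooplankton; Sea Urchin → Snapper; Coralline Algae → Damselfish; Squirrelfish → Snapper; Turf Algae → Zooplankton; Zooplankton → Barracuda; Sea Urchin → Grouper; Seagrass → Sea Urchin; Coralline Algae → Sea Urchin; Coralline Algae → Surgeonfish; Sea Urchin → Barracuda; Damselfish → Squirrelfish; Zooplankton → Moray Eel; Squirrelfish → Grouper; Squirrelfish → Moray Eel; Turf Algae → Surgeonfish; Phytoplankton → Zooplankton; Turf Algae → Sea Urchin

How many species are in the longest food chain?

4 species

One longest chain: Coralline Algae → Damselfish → Squirrelfish → Moray Eel.
It has 4 species and 3 links.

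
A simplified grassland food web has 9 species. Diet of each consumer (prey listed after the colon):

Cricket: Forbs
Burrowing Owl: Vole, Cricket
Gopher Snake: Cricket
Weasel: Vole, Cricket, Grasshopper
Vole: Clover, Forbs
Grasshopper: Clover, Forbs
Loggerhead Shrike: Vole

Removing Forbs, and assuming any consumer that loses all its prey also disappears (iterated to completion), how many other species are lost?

2

Remove Forbs.
Round 1: Cricket (all prey gone) → extinct.
Round 2: Gopher Snake (all prey gone) → extinct.
No further losses. Total secondary extinctions: 2.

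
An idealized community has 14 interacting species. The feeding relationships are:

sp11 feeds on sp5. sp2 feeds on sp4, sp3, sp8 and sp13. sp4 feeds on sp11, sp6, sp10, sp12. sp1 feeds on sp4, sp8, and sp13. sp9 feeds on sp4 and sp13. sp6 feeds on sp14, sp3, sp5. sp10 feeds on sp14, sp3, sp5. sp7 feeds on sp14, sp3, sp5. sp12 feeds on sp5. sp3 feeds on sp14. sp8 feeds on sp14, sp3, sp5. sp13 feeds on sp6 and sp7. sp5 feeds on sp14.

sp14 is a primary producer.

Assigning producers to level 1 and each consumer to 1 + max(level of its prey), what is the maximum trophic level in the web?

Producers (level 1): sp14.
sp14 → sp3 → sp6 → sp13 → sp1 gives sp1 level 5.
No species has a prey at level 5, so no species reaches level 6.

5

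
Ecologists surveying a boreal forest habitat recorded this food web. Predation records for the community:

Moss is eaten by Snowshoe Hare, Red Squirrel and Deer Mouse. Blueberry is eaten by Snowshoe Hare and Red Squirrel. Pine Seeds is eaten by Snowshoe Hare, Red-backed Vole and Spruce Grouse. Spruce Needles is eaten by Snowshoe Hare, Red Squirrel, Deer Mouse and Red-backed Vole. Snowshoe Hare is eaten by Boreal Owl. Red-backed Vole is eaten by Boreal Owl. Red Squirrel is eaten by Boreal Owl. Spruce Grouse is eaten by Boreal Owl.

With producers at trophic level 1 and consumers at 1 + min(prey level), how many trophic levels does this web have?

3

Producers (level 1): Blueberry, Spruce Needles, Moss, Pine Seeds.
Following each consumer down to its lowest-level prey: Blueberry → Red Squirrel → Boreal Owl (levels 1 through 3).
All prey of Boreal Owl (Red Squirrel 2, Spruce Grouse 2, Red-backed Vole 2, Snowshoe Hare 2) are at level 2 or above, so Boreal Owl is at level 1 + 2 = 3.
Every consumer has at least one prey at level 2 or below, so none exceeds level 3.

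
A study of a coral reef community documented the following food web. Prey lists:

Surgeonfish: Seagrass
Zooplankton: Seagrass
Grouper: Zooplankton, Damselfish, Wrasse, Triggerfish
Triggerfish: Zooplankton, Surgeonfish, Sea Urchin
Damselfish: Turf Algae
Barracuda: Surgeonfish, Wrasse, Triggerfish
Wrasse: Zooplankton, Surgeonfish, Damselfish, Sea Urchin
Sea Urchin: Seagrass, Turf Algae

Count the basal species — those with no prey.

Basal species (no prey listed): Seagrass, Turf Algae.
Count: 2.

2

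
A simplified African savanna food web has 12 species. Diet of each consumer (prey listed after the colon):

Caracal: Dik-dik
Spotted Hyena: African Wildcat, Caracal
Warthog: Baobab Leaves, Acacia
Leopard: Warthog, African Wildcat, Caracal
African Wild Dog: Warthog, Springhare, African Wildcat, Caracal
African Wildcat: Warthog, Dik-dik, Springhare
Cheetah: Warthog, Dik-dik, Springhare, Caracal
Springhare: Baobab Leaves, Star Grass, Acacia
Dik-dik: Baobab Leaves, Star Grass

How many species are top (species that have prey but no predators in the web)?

4

Top species (has prey, but nothing eats it): Leopard, African Wild Dog, Cheetah, Spotted Hyena.
Count: 4.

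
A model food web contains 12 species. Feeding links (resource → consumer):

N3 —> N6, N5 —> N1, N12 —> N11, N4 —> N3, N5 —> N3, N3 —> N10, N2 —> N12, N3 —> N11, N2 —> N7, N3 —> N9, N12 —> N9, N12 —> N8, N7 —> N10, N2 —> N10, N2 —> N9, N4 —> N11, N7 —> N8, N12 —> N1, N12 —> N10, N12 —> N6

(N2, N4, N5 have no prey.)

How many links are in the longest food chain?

2 links

One longest chain: N2 → N7 → N8.
It has 3 species and 2 links.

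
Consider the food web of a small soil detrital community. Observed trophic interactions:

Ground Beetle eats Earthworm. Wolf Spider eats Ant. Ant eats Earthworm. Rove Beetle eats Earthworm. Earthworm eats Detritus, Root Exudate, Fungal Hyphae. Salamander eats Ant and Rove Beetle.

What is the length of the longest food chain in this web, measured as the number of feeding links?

3 links

One longest chain: Fungal Hyphae → Earthworm → Ant → Wolf Spider.
It has 4 species and 3 links.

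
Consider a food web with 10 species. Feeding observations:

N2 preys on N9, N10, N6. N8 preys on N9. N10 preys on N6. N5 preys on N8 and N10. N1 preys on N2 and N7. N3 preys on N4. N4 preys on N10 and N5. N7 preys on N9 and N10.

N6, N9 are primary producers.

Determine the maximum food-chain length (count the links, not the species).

One longest chain: N6 → N10 → N5 → N4 → N3.
It has 5 species and 4 links.

4 links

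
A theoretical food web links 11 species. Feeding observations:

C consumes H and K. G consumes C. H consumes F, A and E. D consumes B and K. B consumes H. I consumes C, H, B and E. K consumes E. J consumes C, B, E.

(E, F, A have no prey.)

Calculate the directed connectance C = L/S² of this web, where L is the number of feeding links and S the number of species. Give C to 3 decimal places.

C = 0.140

The web has S = 11 species and L = 17 feeding links.
C = L / S² = 17 / 121 = 0.1405 ≈ 0.140.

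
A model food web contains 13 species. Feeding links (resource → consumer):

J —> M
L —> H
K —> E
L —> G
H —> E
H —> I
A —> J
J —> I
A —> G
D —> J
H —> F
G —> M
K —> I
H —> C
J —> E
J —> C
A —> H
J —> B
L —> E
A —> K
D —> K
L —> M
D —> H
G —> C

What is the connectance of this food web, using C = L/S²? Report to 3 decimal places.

The web has S = 13 species and L = 24 feeding links.
C = L / S² = 24 / 169 = 0.1420 ≈ 0.142.

C = 0.142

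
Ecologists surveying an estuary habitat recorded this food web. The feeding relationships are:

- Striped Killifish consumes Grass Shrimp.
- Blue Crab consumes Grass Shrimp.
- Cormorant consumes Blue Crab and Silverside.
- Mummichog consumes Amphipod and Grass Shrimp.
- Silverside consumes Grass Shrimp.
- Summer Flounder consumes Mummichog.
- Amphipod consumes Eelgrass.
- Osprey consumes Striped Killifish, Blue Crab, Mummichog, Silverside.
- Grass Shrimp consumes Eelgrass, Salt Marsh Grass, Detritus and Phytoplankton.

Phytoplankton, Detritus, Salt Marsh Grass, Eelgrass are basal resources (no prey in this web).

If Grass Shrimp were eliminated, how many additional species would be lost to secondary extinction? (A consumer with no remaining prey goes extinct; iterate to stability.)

4

Remove Grass Shrimp.
Round 1: Silverside (all prey gone), Blue Crab (all prey gone), Striped Killifish (all prey gone) → extinct.
Round 2: Cormorant (all prey gone) → extinct.
No further losses. Total secondary extinctions: 4.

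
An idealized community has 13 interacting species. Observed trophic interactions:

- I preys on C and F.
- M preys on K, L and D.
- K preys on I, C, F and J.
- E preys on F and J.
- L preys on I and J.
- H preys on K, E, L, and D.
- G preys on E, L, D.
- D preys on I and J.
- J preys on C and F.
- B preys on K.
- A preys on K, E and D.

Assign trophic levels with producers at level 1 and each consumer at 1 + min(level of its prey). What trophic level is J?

Trophic level 2

C is a producer → level 1.
J eats C → level 2.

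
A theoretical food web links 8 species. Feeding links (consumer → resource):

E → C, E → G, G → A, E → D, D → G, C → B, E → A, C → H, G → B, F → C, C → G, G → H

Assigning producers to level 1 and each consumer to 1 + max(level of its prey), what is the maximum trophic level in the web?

Producers (level 1): A, H, B.
A → G → D → E gives E level 4.
No species has a prey at level 4, so no species reaches level 5.

4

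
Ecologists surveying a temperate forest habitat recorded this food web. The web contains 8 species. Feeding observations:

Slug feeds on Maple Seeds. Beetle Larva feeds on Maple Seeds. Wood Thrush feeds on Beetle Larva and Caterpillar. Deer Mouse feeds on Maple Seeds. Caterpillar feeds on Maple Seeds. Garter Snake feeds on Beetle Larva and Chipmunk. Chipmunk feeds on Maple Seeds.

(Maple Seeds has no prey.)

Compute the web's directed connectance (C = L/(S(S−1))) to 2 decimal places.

The web has S = 8 species and L = 9 feeding links.
C = L / (S(S−1)) = 9 / 56 = 0.1607 ≈ 0.16.

C = 0.16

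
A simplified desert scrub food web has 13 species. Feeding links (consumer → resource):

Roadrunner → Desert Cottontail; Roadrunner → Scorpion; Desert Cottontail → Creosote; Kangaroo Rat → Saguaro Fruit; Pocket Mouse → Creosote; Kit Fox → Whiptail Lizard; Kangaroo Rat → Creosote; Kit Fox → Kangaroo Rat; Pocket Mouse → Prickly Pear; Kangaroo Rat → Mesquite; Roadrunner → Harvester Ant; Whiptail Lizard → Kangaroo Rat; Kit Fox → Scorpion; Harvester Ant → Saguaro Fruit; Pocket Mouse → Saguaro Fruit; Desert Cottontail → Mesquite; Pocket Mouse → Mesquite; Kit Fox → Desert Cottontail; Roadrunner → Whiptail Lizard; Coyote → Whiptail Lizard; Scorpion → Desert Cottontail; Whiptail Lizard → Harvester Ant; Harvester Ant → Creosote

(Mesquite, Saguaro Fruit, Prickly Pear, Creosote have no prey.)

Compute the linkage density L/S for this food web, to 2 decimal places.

There are L = 23 links among S = 13 species.
L/S = 23/13 = 1.7692 ≈ 1.77.

L/S = 1.77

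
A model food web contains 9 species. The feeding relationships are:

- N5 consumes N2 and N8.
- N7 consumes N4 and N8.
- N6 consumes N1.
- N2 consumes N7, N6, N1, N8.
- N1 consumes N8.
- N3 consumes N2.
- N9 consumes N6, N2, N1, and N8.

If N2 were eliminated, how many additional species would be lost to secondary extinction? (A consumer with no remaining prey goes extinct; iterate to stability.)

Remove N2.
Round 1: N3 (all prey gone) → extinct.
No further losses. Total secondary extinctions: 1.

1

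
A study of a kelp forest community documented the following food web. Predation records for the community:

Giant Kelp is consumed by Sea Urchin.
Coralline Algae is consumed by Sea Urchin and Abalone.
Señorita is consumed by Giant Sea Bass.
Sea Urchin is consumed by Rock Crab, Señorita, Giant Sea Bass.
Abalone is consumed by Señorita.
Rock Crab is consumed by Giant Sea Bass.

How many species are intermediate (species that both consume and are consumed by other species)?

4

Intermediate species (has both prey and predators): Sea Urchin, Abalone, Rock Crab, Señorita.
Count: 4.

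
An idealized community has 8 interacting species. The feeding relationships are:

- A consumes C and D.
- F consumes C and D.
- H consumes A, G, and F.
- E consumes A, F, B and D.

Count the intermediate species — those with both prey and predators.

2

Intermediate species (has both prey and predators): F, A.
Count: 2.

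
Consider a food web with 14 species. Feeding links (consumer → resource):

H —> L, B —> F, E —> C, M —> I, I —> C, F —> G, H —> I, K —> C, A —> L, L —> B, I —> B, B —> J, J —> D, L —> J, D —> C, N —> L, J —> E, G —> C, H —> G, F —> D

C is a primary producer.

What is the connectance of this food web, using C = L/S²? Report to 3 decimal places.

The web has S = 14 species and L = 20 feeding links.
C = L / S² = 20 / 196 = 0.1020 ≈ 0.102.

C = 0.102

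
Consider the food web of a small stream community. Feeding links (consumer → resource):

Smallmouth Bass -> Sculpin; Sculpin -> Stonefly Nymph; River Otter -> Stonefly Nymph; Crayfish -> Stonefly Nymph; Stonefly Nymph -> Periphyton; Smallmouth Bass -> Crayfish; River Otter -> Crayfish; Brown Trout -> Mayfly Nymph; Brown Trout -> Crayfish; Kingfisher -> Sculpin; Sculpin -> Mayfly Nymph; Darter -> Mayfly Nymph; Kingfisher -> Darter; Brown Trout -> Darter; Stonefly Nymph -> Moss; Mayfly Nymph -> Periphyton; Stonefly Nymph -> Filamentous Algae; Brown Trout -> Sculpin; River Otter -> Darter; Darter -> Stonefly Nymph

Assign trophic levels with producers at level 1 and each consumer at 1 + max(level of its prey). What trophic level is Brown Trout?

Periphyton is a producer → level 1.
Mayfly Nymph eats Periphyton → level 2.
Sculpin eats Mayfly Nymph (level 2); other prey at levels: Stonefly Nymph 2 → level 3.
Brown Trout eats Sculpin (level 3); other prey at levels: Mayfly Nymph 2, Darter 3, Crayfish 3 → level 4.

Trophic level 4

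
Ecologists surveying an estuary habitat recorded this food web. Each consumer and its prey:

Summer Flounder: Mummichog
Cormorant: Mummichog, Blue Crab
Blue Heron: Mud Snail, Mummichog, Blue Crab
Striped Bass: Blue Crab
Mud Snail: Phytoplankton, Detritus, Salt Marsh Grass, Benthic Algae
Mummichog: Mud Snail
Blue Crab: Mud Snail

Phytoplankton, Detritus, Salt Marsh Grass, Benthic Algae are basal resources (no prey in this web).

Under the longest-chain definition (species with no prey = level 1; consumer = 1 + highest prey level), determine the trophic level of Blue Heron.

Phytoplankton has no prey (basal) → level 1.
Mud Snail eats Phytoplankton (level 1); other prey at levels: Detritus 1, Salt Marsh Grass 1, Benthic Algae 1 → level 2.
Mummichog eats Mud Snail → level 3.
Blue Heron eats Mummichog (level 3); other prey at levels: Mud Snail 2, Blue Crab 3 → level 4.

Trophic level 4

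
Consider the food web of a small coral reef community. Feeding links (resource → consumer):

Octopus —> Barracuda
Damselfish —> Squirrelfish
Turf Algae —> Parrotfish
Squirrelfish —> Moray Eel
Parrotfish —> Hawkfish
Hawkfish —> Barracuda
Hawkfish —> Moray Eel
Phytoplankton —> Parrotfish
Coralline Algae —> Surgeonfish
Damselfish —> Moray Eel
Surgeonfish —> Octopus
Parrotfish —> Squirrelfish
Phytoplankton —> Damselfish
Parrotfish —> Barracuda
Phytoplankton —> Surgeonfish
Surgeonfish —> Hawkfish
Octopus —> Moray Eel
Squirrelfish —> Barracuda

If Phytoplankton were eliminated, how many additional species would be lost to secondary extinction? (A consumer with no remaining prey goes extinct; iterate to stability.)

1

Remove Phytoplankton.
Round 1: Damselfish (all prey gone) → extinct.
No further losses. Total secondary extinctions: 1.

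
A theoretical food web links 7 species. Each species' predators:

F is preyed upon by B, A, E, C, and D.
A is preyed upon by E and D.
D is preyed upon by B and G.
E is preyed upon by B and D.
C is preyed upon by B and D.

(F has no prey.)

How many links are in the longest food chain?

One longest chain: F → A → E → D → G.
It has 5 species and 4 links.

4 links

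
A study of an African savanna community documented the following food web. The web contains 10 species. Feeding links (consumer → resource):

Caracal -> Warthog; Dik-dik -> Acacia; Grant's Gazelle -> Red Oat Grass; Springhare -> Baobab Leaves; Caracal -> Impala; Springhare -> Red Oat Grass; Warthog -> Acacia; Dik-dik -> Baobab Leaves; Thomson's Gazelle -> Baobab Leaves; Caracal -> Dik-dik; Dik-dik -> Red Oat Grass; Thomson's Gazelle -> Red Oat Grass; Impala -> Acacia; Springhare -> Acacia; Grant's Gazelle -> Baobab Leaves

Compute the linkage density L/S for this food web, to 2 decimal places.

L/S = 1.50

There are L = 15 links among S = 10 species.
L/S = 15/10 = 1.5000 ≈ 1.50.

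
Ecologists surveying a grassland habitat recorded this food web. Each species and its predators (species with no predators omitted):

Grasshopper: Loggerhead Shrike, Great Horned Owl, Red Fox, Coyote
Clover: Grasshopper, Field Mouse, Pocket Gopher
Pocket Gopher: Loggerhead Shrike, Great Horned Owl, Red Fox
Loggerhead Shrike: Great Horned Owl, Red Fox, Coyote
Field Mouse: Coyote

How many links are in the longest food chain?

3 links

One longest chain: Clover → Grasshopper → Loggerhead Shrike → Great Horned Owl.
It has 4 species and 3 links.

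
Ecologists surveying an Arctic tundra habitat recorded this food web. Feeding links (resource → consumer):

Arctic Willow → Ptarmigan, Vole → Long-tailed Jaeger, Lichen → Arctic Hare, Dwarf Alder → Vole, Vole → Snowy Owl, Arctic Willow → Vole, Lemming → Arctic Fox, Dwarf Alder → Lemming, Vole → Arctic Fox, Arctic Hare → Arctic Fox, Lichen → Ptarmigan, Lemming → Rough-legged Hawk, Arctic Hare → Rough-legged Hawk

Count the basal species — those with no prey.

Basal species (no prey listed): Arctic Willow, Lichen, Dwarf Alder.
Count: 3.

3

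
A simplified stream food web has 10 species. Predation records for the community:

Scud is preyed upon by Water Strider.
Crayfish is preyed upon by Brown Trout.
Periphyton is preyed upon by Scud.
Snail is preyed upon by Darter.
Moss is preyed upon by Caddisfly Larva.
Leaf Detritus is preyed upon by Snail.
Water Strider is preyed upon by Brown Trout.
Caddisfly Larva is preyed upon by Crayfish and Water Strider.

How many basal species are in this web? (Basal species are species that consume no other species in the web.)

3

Basal species (no prey listed): Moss, Periphyton, Leaf Detritus.
Count: 3.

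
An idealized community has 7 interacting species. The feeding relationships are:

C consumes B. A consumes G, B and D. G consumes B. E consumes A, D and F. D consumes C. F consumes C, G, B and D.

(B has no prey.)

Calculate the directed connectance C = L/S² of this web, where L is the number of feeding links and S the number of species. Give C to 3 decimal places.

C = 0.265

The web has S = 7 species and L = 13 feeding links.
C = L / S² = 13 / 49 = 0.2653 ≈ 0.265.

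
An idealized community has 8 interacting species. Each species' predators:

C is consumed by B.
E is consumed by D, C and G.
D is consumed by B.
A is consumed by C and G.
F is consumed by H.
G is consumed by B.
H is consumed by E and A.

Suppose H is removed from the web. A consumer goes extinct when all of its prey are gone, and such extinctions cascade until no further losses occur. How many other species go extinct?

Remove H.
Round 1: A (all prey gone), E (all prey gone) → extinct.
Round 2: G (all prey gone), C (all prey gone), D (all prey gone) → extinct.
Round 3: B (all prey gone) → extinct.
No further losses. Total secondary extinctions: 6.

6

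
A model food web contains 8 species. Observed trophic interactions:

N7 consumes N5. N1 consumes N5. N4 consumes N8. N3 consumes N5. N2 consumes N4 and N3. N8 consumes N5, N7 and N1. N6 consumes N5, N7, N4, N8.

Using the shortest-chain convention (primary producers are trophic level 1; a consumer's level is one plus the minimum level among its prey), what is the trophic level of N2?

N5 is a producer → level 1.
N3 eats N5 → level 2.
N2 eats N3 → level 3.
No prey of N2 is below level 2, so 3 is the minimum.

Trophic level 3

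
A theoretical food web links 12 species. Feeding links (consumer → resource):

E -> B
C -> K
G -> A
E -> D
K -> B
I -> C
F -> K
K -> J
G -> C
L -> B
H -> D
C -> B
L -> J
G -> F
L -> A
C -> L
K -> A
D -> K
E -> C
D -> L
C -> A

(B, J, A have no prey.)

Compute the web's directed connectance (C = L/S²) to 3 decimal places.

The web has S = 12 species and L = 21 feeding links.
C = L / S² = 21 / 144 = 0.1458 ≈ 0.146.

C = 0.146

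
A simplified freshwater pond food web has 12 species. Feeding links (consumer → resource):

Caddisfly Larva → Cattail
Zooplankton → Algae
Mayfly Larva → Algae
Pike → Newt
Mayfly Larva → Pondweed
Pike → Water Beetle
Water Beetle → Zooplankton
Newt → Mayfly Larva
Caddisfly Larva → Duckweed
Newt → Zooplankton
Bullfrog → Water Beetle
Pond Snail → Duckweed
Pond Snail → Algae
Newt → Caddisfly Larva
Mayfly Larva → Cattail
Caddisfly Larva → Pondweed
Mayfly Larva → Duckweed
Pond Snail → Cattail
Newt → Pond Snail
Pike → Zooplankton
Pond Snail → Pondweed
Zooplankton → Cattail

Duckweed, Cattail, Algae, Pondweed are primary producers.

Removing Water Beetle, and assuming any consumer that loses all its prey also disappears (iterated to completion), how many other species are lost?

1

Remove Water Beetle.
Round 1: Bullfrog (all prey gone) → extinct.
No further losses. Total secondary extinctions: 1.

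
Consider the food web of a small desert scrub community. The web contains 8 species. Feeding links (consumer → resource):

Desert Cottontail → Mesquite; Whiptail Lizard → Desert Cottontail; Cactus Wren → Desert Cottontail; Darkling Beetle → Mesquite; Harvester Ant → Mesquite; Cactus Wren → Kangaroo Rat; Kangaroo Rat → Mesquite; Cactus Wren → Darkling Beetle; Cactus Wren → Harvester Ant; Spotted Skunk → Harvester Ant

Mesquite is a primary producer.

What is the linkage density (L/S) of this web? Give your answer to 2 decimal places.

There are L = 10 links among S = 8 species.
L/S = 10/8 = 1.2500 ≈ 1.25.

L/S = 1.25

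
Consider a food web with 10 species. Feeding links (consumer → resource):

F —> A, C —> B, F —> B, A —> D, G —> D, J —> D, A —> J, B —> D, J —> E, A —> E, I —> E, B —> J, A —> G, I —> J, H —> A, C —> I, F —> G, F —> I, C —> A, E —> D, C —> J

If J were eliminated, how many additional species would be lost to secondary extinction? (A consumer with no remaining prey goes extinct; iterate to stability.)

0

Remove J.
Every predator of it retains at least one other prey: A still has D, G, E; B still has D; I still has E; C still has A, B, I.
No consumer loses all prey, so no secondary extinctions occur.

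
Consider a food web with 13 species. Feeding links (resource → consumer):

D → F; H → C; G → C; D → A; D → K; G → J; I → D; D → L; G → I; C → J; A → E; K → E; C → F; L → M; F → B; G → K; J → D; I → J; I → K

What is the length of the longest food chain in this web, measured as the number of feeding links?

5 links

One longest chain: H → C → J → D → K → E.
It has 6 species and 5 links.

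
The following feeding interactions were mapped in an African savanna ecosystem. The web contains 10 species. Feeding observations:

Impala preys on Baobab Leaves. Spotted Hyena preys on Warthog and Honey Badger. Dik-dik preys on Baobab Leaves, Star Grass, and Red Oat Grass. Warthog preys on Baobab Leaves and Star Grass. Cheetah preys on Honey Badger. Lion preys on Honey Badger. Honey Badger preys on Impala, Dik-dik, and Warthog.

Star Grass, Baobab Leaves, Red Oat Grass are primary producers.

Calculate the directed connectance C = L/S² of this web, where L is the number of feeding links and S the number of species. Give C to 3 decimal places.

The web has S = 10 species and L = 13 feeding links.
C = L / S² = 13 / 100 = 0.1300 ≈ 0.130.

C = 0.130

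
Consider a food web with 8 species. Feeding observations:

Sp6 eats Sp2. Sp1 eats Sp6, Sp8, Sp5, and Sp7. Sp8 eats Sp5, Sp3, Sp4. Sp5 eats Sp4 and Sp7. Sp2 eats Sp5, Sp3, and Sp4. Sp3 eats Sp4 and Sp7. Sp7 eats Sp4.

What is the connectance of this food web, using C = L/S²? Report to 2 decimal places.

The web has S = 8 species and L = 16 feeding links.
C = L / S² = 16 / 64 = 0.2500 ≈ 0.25.

C = 0.25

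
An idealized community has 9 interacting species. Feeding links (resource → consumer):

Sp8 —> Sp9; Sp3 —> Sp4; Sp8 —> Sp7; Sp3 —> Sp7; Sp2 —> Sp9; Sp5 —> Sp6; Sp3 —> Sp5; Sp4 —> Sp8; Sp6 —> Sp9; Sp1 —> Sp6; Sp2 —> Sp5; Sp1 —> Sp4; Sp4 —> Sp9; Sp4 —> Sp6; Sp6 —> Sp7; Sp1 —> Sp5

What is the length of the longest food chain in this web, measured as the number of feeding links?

One longest chain: Sp2 → Sp5 → Sp6 → Sp9.
It has 4 species and 3 links.

3 links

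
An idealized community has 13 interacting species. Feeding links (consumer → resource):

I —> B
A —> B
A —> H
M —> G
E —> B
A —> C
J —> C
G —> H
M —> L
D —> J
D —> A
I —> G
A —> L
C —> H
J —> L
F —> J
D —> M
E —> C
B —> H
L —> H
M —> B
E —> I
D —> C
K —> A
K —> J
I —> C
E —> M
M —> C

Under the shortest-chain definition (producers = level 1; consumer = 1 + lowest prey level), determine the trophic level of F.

Trophic level 4

H is a producer → level 1.
L eats H → level 2.
J eats L → level 3.
F eats J → level 4.
No prey of F is below level 3, so 4 is the minimum.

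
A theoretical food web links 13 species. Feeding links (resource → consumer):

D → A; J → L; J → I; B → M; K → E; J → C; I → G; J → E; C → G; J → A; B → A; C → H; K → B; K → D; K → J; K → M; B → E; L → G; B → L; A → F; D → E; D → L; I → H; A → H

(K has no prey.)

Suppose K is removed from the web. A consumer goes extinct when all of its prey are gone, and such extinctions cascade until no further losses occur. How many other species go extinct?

Remove K.
Round 1: D (all prey gone), B (all prey gone), J (all prey gone) → extinct.
Round 2: I (all prey gone), E (all prey gone), M (all prey gone), L (all prey gone), A (all prey gone), C (all prey gone) → extinct.
Round 3: H (all prey gone), F (all prey gone), G (all prey gone) → extinct.
No further losses. Total secondary extinctions: 12.

12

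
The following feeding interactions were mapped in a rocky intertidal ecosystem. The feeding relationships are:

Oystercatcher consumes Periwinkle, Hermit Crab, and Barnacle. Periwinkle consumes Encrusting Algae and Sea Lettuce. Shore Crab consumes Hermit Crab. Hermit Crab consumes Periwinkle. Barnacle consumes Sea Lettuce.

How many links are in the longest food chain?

One longest chain: Encrusting Algae → Periwinkle → Hermit Crab → Oystercatcher.
It has 4 species and 3 links.

3 links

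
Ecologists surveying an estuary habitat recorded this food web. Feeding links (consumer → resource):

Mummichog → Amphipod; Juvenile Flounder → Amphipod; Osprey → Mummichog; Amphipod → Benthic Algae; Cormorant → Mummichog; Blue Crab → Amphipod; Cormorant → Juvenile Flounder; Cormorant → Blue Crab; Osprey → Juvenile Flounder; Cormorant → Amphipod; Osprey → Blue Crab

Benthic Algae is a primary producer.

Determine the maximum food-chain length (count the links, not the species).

3 links

One longest chain: Benthic Algae → Amphipod → Mummichog → Osprey.
It has 4 species and 3 links.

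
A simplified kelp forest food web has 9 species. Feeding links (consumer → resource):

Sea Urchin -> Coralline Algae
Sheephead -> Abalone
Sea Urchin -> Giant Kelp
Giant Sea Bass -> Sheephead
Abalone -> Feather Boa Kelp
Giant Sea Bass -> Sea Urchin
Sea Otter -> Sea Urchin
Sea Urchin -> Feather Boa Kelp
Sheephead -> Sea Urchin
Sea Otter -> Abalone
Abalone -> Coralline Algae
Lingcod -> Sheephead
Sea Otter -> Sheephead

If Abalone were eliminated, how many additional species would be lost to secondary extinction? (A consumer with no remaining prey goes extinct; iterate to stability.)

0

Remove Abalone.
Every predator of it retains at least one other prey: Sheephead still has Sea Urchin; Sea Otter still has Sea Urchin, Sheephead.
No consumer loses all prey, so no secondary extinctions occur.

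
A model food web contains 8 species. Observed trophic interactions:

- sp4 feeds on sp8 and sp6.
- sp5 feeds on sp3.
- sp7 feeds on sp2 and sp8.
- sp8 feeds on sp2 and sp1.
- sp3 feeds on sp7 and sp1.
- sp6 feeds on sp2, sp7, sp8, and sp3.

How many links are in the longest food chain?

5 links

One longest chain: sp2 → sp8 → sp7 → sp3 → sp6 → sp4.
It has 6 species and 5 links.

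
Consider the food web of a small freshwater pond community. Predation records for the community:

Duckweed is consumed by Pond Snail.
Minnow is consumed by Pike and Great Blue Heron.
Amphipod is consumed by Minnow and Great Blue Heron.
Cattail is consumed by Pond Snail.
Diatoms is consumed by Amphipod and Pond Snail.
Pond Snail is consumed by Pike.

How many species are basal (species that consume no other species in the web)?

3

Basal species (no prey listed): Duckweed, Cattail, Diatoms.
Count: 3.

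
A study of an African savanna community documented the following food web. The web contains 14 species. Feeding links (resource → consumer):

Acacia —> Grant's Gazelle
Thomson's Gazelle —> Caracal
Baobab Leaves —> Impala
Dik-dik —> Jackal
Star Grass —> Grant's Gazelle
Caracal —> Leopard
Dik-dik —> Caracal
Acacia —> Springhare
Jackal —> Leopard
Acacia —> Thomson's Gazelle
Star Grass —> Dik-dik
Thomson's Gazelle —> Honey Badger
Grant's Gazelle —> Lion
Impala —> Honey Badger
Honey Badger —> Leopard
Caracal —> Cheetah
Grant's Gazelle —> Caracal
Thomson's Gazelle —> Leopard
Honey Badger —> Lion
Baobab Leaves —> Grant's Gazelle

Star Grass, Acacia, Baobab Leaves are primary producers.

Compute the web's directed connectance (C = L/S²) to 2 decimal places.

C = 0.10

The web has S = 14 species and L = 20 feeding links.
C = L / S² = 20 / 196 = 0.1020 ≈ 0.10.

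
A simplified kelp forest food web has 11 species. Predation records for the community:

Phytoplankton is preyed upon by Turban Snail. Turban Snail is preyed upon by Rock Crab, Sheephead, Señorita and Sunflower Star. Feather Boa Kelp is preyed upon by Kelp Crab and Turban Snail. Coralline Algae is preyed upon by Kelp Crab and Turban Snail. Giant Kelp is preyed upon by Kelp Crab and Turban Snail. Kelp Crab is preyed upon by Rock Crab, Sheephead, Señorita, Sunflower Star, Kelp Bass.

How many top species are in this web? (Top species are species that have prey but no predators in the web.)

Top species (has prey, but nothing eats it): Sunflower Star, Sheephead, Señorita, Kelp Bass, Rock Crab.
Count: 5.

5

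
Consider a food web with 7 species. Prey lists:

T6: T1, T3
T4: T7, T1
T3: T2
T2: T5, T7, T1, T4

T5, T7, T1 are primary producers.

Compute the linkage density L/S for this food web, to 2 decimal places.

There are L = 9 links among S = 7 species.
L/S = 9/7 = 1.2857 ≈ 1.29.

L/S = 1.29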